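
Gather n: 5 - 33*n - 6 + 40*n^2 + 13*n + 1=40*n^2 - 20*n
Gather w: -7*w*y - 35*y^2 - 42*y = -7*w*y - 35*y^2 - 42*y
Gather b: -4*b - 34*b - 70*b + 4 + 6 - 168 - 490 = -108*b - 648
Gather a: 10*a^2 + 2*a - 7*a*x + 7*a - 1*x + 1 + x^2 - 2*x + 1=10*a^2 + a*(9 - 7*x) + x^2 - 3*x + 2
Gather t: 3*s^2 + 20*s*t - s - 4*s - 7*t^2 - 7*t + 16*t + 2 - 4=3*s^2 - 5*s - 7*t^2 + t*(20*s + 9) - 2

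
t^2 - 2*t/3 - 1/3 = (t - 1)*(t + 1/3)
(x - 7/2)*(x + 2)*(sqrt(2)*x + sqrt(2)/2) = sqrt(2)*x^3 - sqrt(2)*x^2 - 31*sqrt(2)*x/4 - 7*sqrt(2)/2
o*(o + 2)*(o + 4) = o^3 + 6*o^2 + 8*o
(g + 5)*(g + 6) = g^2 + 11*g + 30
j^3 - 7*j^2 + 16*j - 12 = (j - 3)*(j - 2)^2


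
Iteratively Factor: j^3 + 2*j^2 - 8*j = (j + 4)*(j^2 - 2*j) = j*(j + 4)*(j - 2)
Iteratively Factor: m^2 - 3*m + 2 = (m - 1)*(m - 2)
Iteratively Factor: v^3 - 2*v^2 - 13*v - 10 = (v + 1)*(v^2 - 3*v - 10) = (v + 1)*(v + 2)*(v - 5)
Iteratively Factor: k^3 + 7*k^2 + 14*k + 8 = (k + 1)*(k^2 + 6*k + 8) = (k + 1)*(k + 4)*(k + 2)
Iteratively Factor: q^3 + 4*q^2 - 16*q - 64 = (q - 4)*(q^2 + 8*q + 16) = (q - 4)*(q + 4)*(q + 4)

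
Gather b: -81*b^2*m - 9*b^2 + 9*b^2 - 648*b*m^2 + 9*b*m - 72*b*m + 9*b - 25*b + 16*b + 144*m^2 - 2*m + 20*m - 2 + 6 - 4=-81*b^2*m + b*(-648*m^2 - 63*m) + 144*m^2 + 18*m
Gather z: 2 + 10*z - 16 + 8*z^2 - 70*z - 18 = 8*z^2 - 60*z - 32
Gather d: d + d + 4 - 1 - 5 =2*d - 2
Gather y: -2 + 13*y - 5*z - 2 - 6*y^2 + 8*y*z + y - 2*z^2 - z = -6*y^2 + y*(8*z + 14) - 2*z^2 - 6*z - 4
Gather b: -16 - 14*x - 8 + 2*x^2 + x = 2*x^2 - 13*x - 24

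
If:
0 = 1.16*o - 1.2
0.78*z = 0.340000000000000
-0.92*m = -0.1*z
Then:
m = 0.05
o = 1.03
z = 0.44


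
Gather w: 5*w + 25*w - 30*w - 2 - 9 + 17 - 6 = 0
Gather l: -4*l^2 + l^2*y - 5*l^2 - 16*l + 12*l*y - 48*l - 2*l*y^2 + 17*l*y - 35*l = l^2*(y - 9) + l*(-2*y^2 + 29*y - 99)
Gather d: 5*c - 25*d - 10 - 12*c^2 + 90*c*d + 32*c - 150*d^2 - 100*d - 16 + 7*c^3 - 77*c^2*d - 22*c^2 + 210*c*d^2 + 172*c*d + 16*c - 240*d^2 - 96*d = 7*c^3 - 34*c^2 + 53*c + d^2*(210*c - 390) + d*(-77*c^2 + 262*c - 221) - 26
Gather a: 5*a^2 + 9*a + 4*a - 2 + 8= 5*a^2 + 13*a + 6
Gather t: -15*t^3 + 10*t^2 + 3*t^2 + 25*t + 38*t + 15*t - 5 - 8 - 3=-15*t^3 + 13*t^2 + 78*t - 16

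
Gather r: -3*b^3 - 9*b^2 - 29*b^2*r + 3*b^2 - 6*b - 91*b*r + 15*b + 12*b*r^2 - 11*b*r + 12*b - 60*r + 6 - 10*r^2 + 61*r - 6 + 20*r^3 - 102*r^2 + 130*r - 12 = -3*b^3 - 6*b^2 + 21*b + 20*r^3 + r^2*(12*b - 112) + r*(-29*b^2 - 102*b + 131) - 12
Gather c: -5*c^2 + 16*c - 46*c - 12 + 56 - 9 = -5*c^2 - 30*c + 35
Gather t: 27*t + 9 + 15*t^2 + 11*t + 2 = 15*t^2 + 38*t + 11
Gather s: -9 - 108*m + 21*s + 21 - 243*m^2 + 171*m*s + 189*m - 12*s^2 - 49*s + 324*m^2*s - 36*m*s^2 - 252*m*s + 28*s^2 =-243*m^2 + 81*m + s^2*(16 - 36*m) + s*(324*m^2 - 81*m - 28) + 12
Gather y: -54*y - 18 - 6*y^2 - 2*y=-6*y^2 - 56*y - 18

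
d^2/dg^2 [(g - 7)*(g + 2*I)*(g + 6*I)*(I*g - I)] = 12*I*g^2 + 48*g*(-1 - I) + 128 - 10*I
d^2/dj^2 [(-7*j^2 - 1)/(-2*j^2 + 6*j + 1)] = 6*(28*j^3 + 18*j^2 - 12*j + 15)/(8*j^6 - 72*j^5 + 204*j^4 - 144*j^3 - 102*j^2 - 18*j - 1)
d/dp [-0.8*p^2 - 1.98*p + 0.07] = -1.6*p - 1.98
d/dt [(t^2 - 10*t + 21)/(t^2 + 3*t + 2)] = (13*t^2 - 38*t - 83)/(t^4 + 6*t^3 + 13*t^2 + 12*t + 4)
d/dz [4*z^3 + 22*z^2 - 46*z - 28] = 12*z^2 + 44*z - 46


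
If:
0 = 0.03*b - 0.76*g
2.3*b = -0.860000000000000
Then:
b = -0.37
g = -0.01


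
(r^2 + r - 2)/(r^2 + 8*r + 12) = (r - 1)/(r + 6)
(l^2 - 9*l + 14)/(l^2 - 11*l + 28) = (l - 2)/(l - 4)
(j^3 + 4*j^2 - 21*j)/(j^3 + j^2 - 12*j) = (j + 7)/(j + 4)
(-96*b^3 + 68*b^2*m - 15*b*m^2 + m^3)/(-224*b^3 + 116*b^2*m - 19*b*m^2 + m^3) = (3*b - m)/(7*b - m)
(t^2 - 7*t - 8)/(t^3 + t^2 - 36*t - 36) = (t - 8)/(t^2 - 36)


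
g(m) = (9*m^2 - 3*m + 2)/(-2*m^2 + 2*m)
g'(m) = (4*m - 2)*(9*m^2 - 3*m + 2)/(-2*m^2 + 2*m)^2 + (18*m - 3)/(-2*m^2 + 2*m) = (3*m^2 + 2*m - 1)/(m^2*(m^2 - 2*m + 1))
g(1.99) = -8.04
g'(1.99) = 3.83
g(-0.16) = -7.30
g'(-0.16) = -36.09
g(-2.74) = -3.80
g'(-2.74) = 0.15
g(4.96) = -5.31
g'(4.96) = 0.21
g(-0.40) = -4.14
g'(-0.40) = -4.21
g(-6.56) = -4.12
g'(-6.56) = 0.05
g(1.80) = -8.94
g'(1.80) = 5.94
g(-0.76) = -3.54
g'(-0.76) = -0.44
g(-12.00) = -4.28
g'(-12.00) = 0.02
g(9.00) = -4.89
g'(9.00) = 0.05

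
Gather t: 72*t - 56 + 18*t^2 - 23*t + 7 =18*t^2 + 49*t - 49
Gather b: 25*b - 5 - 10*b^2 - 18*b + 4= -10*b^2 + 7*b - 1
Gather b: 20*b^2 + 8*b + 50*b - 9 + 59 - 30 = 20*b^2 + 58*b + 20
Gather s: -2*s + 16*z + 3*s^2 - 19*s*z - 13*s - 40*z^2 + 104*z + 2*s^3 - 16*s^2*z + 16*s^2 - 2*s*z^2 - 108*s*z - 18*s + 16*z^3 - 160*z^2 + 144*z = 2*s^3 + s^2*(19 - 16*z) + s*(-2*z^2 - 127*z - 33) + 16*z^3 - 200*z^2 + 264*z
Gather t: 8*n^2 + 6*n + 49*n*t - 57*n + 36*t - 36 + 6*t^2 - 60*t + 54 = 8*n^2 - 51*n + 6*t^2 + t*(49*n - 24) + 18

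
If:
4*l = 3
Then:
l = 3/4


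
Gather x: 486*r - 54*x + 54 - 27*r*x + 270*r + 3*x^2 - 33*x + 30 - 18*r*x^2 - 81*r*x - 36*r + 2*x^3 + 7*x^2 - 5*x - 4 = 720*r + 2*x^3 + x^2*(10 - 18*r) + x*(-108*r - 92) + 80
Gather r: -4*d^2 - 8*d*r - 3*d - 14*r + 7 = -4*d^2 - 3*d + r*(-8*d - 14) + 7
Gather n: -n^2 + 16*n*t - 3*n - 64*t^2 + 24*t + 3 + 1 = -n^2 + n*(16*t - 3) - 64*t^2 + 24*t + 4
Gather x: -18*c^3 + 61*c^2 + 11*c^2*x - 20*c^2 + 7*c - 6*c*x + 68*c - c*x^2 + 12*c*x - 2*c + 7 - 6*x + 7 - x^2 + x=-18*c^3 + 41*c^2 + 73*c + x^2*(-c - 1) + x*(11*c^2 + 6*c - 5) + 14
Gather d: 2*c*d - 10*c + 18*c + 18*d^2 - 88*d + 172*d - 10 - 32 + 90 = 8*c + 18*d^2 + d*(2*c + 84) + 48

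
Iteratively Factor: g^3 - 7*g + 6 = (g - 2)*(g^2 + 2*g - 3) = (g - 2)*(g + 3)*(g - 1)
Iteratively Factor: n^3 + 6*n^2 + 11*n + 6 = (n + 3)*(n^2 + 3*n + 2) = (n + 2)*(n + 3)*(n + 1)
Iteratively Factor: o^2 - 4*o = (o)*(o - 4)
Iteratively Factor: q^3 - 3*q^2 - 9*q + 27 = (q - 3)*(q^2 - 9) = (q - 3)^2*(q + 3)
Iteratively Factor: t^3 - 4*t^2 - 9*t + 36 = (t - 4)*(t^2 - 9) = (t - 4)*(t - 3)*(t + 3)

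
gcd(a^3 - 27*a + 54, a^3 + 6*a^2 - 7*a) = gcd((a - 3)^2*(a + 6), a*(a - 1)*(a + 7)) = 1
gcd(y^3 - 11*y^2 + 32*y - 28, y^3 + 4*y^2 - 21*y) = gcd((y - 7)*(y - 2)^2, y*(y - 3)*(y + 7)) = 1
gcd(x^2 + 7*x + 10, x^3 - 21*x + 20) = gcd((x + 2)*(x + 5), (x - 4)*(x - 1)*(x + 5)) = x + 5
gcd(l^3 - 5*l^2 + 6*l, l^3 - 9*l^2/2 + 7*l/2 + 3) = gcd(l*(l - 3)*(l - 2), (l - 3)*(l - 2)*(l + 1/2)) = l^2 - 5*l + 6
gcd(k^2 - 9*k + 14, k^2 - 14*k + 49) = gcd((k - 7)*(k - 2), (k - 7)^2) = k - 7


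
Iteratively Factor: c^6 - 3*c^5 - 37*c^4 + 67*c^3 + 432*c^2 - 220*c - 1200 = (c - 2)*(c^5 - c^4 - 39*c^3 - 11*c^2 + 410*c + 600) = (c - 2)*(c + 2)*(c^4 - 3*c^3 - 33*c^2 + 55*c + 300) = (c - 2)*(c + 2)*(c + 4)*(c^3 - 7*c^2 - 5*c + 75) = (c - 2)*(c + 2)*(c + 3)*(c + 4)*(c^2 - 10*c + 25) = (c - 5)*(c - 2)*(c + 2)*(c + 3)*(c + 4)*(c - 5)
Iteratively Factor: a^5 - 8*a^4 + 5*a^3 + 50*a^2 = (a + 2)*(a^4 - 10*a^3 + 25*a^2) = (a - 5)*(a + 2)*(a^3 - 5*a^2) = a*(a - 5)*(a + 2)*(a^2 - 5*a) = a^2*(a - 5)*(a + 2)*(a - 5)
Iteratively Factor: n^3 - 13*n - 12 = (n - 4)*(n^2 + 4*n + 3) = (n - 4)*(n + 3)*(n + 1)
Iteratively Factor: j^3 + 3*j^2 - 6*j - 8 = (j + 4)*(j^2 - j - 2) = (j - 2)*(j + 4)*(j + 1)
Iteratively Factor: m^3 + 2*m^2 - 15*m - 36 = (m + 3)*(m^2 - m - 12) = (m + 3)^2*(m - 4)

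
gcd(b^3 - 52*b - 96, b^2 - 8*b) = b - 8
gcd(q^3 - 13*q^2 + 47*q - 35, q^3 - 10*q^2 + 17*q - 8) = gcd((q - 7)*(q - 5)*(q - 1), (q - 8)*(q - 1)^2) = q - 1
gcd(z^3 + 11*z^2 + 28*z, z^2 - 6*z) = z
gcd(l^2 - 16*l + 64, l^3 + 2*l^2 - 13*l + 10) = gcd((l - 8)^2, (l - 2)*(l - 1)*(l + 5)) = 1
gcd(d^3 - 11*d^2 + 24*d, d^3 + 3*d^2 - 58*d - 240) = d - 8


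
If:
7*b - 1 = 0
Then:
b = 1/7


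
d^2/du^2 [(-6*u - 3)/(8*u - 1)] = -480/(8*u - 1)^3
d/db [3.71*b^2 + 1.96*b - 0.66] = 7.42*b + 1.96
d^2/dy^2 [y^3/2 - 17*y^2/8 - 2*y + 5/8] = 3*y - 17/4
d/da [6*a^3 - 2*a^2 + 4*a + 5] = 18*a^2 - 4*a + 4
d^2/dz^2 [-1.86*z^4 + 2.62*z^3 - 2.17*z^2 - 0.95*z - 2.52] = -22.32*z^2 + 15.72*z - 4.34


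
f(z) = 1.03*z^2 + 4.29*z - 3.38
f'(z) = 2.06*z + 4.29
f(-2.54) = -7.63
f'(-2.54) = -0.94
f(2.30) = 11.94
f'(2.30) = 9.03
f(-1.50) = -7.50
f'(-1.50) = 1.20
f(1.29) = 3.87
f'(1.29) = 6.95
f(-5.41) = 3.56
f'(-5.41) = -6.85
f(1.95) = 8.90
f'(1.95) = 8.31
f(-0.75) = -6.02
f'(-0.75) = 2.74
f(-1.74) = -7.73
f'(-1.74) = 0.71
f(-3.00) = -6.98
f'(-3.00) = -1.89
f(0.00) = -3.38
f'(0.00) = 4.29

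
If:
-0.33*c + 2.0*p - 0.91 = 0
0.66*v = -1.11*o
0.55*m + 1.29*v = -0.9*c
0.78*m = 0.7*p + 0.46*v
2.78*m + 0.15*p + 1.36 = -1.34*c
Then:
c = -3.00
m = 0.96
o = -1.00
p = -0.04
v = 1.68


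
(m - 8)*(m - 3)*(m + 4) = m^3 - 7*m^2 - 20*m + 96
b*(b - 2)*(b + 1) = b^3 - b^2 - 2*b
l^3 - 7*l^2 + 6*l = l*(l - 6)*(l - 1)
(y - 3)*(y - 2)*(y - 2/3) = y^3 - 17*y^2/3 + 28*y/3 - 4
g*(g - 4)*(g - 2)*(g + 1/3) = g^4 - 17*g^3/3 + 6*g^2 + 8*g/3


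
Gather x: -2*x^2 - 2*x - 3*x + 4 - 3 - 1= -2*x^2 - 5*x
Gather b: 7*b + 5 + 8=7*b + 13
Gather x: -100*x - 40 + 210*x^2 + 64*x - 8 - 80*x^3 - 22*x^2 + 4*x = -80*x^3 + 188*x^2 - 32*x - 48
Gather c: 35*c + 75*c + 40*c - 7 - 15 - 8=150*c - 30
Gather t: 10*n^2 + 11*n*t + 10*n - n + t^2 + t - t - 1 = 10*n^2 + 11*n*t + 9*n + t^2 - 1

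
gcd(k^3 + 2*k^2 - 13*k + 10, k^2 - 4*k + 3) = k - 1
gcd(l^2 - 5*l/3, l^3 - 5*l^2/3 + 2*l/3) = l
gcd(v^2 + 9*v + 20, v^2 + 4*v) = v + 4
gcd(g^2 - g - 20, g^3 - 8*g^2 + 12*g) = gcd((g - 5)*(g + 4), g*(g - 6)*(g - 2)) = 1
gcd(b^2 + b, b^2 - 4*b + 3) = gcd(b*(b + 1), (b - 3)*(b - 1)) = 1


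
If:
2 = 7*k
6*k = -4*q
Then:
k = 2/7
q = -3/7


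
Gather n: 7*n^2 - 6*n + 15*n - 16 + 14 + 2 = 7*n^2 + 9*n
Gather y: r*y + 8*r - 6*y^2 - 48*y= 8*r - 6*y^2 + y*(r - 48)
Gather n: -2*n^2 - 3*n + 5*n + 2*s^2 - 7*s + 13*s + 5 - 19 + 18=-2*n^2 + 2*n + 2*s^2 + 6*s + 4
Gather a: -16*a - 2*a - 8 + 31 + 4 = 27 - 18*a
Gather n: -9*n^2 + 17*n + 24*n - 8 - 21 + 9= -9*n^2 + 41*n - 20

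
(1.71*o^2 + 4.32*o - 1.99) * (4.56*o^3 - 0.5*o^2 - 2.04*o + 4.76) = 7.7976*o^5 + 18.8442*o^4 - 14.7228*o^3 + 0.321799999999999*o^2 + 24.6228*o - 9.4724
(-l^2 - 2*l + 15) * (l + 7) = -l^3 - 9*l^2 + l + 105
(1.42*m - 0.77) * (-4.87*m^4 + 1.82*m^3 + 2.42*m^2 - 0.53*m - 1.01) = -6.9154*m^5 + 6.3343*m^4 + 2.035*m^3 - 2.616*m^2 - 1.0261*m + 0.7777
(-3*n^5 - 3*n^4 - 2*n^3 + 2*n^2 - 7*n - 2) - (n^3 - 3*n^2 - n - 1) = -3*n^5 - 3*n^4 - 3*n^3 + 5*n^2 - 6*n - 1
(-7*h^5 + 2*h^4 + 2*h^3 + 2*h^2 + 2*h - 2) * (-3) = 21*h^5 - 6*h^4 - 6*h^3 - 6*h^2 - 6*h + 6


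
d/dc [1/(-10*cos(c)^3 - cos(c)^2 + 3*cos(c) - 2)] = (-30*cos(c)^2 - 2*cos(c) + 3)*sin(c)/(10*cos(c)^3 + cos(c)^2 - 3*cos(c) + 2)^2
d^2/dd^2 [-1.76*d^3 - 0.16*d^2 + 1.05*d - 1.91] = -10.56*d - 0.32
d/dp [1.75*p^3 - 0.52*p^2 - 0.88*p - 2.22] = 5.25*p^2 - 1.04*p - 0.88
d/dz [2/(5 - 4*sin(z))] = 8*cos(z)/(4*sin(z) - 5)^2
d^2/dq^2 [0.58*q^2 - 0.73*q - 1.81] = 1.16000000000000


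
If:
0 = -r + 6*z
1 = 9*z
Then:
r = 2/3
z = 1/9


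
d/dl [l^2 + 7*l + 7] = 2*l + 7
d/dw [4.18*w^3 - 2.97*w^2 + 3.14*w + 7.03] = 12.54*w^2 - 5.94*w + 3.14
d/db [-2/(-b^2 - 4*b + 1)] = 4*(-b - 2)/(b^2 + 4*b - 1)^2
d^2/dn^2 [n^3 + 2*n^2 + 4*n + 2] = 6*n + 4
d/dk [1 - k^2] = -2*k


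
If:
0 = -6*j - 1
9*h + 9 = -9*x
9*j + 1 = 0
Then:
No Solution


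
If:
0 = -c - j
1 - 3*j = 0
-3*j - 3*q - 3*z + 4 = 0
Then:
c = -1/3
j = 1/3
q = 1 - z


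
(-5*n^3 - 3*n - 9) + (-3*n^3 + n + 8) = -8*n^3 - 2*n - 1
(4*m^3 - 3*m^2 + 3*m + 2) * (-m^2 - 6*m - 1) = -4*m^5 - 21*m^4 + 11*m^3 - 17*m^2 - 15*m - 2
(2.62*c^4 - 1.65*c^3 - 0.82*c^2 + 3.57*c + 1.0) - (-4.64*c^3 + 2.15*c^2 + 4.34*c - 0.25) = 2.62*c^4 + 2.99*c^3 - 2.97*c^2 - 0.77*c + 1.25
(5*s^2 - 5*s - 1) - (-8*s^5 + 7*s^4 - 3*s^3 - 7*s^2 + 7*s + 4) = 8*s^5 - 7*s^4 + 3*s^3 + 12*s^2 - 12*s - 5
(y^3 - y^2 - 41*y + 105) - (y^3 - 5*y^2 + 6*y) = 4*y^2 - 47*y + 105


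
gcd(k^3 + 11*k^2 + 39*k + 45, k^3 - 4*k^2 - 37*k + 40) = k + 5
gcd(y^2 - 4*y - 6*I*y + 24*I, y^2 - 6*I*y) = y - 6*I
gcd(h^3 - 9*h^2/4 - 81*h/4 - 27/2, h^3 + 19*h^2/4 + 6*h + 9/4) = h^2 + 15*h/4 + 9/4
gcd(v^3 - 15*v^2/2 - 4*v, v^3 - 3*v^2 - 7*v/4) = v^2 + v/2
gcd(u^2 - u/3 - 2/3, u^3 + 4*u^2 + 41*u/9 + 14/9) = u + 2/3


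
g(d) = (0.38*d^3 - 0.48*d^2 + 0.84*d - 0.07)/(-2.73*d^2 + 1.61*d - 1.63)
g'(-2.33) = -0.13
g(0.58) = -0.20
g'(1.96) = -0.08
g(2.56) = -0.34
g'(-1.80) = -0.13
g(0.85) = -0.24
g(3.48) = -0.45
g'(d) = (5.46*d - 1.61)*(0.38*d^3 - 0.48*d^2 + 0.84*d - 0.07)/(-2.73*d^2 + 1.61*d - 1.63)^2 + (1.14*d^2 - 0.96*d + 0.84)/(-2.73*d^2 + 1.61*d - 1.63)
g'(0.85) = -0.06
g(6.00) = -0.77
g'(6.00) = -0.13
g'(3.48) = -0.12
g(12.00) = -1.59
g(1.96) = -0.29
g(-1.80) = 0.40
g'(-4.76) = -0.13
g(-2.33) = 0.47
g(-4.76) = 0.79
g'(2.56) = -0.10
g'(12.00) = -0.14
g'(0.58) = -0.22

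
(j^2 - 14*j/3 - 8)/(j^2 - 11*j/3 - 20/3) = (j - 6)/(j - 5)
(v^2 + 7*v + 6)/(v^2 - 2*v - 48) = (v + 1)/(v - 8)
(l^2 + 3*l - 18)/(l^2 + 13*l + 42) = (l - 3)/(l + 7)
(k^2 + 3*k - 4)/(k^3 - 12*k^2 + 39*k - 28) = (k + 4)/(k^2 - 11*k + 28)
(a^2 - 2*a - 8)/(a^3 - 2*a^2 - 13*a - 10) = (a - 4)/(a^2 - 4*a - 5)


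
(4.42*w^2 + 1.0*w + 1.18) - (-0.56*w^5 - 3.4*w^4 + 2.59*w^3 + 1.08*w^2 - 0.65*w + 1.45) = 0.56*w^5 + 3.4*w^4 - 2.59*w^3 + 3.34*w^2 + 1.65*w - 0.27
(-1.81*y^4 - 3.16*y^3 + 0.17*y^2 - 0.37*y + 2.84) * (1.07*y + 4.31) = -1.9367*y^5 - 11.1823*y^4 - 13.4377*y^3 + 0.3368*y^2 + 1.4441*y + 12.2404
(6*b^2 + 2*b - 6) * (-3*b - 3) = -18*b^3 - 24*b^2 + 12*b + 18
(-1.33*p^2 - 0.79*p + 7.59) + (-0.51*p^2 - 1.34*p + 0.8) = -1.84*p^2 - 2.13*p + 8.39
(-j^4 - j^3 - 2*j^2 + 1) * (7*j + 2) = -7*j^5 - 9*j^4 - 16*j^3 - 4*j^2 + 7*j + 2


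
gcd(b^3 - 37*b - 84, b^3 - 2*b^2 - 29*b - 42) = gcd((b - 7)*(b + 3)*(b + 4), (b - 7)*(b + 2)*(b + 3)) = b^2 - 4*b - 21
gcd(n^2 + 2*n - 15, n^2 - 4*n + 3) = n - 3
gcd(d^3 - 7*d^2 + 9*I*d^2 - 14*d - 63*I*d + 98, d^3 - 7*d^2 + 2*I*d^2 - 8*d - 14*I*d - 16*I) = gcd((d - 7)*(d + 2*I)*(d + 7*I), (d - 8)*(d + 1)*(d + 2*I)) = d + 2*I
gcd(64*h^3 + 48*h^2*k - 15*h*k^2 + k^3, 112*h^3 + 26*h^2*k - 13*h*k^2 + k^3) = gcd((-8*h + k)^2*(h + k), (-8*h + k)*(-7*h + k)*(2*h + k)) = 8*h - k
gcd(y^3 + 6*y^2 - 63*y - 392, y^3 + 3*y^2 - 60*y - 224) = y^2 - y - 56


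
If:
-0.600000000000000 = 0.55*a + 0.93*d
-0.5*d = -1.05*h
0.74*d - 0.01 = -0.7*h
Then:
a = -1.11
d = 0.01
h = 0.00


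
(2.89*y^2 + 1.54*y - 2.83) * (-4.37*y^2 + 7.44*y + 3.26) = -12.6293*y^4 + 14.7718*y^3 + 33.2461*y^2 - 16.0348*y - 9.2258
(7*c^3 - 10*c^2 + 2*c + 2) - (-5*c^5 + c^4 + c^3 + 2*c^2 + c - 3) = 5*c^5 - c^4 + 6*c^3 - 12*c^2 + c + 5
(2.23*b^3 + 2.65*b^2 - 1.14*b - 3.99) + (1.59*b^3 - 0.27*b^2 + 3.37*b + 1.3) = 3.82*b^3 + 2.38*b^2 + 2.23*b - 2.69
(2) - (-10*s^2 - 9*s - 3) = 10*s^2 + 9*s + 5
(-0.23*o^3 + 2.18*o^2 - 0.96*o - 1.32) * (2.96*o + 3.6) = -0.6808*o^4 + 5.6248*o^3 + 5.0064*o^2 - 7.3632*o - 4.752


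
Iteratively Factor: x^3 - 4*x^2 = (x)*(x^2 - 4*x) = x*(x - 4)*(x)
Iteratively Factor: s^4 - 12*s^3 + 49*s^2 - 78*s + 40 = (s - 2)*(s^3 - 10*s^2 + 29*s - 20) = (s - 4)*(s - 2)*(s^2 - 6*s + 5) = (s - 5)*(s - 4)*(s - 2)*(s - 1)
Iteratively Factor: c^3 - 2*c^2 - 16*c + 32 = (c + 4)*(c^2 - 6*c + 8) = (c - 4)*(c + 4)*(c - 2)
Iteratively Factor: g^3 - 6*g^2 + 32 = (g + 2)*(g^2 - 8*g + 16) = (g - 4)*(g + 2)*(g - 4)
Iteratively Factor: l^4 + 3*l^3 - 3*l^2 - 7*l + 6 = (l - 1)*(l^3 + 4*l^2 + l - 6) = (l - 1)*(l + 2)*(l^2 + 2*l - 3) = (l - 1)*(l + 2)*(l + 3)*(l - 1)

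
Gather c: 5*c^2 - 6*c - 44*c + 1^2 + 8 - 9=5*c^2 - 50*c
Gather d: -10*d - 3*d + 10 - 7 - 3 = -13*d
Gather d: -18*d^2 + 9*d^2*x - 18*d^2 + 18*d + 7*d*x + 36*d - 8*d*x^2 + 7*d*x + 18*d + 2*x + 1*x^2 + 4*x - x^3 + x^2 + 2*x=d^2*(9*x - 36) + d*(-8*x^2 + 14*x + 72) - x^3 + 2*x^2 + 8*x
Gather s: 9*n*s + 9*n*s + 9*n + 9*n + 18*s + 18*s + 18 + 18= 18*n + s*(18*n + 36) + 36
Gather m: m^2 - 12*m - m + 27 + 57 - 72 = m^2 - 13*m + 12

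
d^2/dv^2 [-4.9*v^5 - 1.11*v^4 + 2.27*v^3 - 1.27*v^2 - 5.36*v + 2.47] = -98.0*v^3 - 13.32*v^2 + 13.62*v - 2.54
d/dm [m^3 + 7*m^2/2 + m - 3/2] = 3*m^2 + 7*m + 1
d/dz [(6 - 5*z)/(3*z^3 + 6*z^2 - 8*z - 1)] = (30*z^3 - 24*z^2 - 72*z + 53)/(9*z^6 + 36*z^5 - 12*z^4 - 102*z^3 + 52*z^2 + 16*z + 1)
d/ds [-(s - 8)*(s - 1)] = 9 - 2*s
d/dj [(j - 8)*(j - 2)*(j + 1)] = 3*j^2 - 18*j + 6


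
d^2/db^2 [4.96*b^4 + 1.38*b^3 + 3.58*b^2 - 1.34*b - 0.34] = 59.52*b^2 + 8.28*b + 7.16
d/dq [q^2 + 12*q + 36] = 2*q + 12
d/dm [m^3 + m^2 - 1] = m*(3*m + 2)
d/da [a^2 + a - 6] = 2*a + 1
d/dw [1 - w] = -1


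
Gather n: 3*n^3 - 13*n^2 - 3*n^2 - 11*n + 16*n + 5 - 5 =3*n^3 - 16*n^2 + 5*n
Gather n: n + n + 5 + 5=2*n + 10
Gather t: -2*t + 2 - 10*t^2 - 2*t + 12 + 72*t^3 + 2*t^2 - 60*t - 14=72*t^3 - 8*t^2 - 64*t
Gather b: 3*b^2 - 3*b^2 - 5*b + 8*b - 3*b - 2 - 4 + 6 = 0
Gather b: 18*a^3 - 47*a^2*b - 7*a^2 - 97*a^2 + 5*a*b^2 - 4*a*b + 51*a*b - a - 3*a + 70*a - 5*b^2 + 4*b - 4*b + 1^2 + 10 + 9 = 18*a^3 - 104*a^2 + 66*a + b^2*(5*a - 5) + b*(-47*a^2 + 47*a) + 20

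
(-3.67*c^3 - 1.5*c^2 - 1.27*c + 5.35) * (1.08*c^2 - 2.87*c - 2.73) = -3.9636*c^5 + 8.9129*c^4 + 12.9525*c^3 + 13.5179*c^2 - 11.8874*c - 14.6055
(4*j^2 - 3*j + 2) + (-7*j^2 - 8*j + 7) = -3*j^2 - 11*j + 9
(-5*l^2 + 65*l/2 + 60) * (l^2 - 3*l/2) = -5*l^4 + 40*l^3 + 45*l^2/4 - 90*l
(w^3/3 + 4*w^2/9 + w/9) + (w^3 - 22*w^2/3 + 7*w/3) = 4*w^3/3 - 62*w^2/9 + 22*w/9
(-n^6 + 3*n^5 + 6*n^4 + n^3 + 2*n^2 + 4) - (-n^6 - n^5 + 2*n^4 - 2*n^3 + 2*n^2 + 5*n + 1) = 4*n^5 + 4*n^4 + 3*n^3 - 5*n + 3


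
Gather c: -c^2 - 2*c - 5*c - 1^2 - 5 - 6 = -c^2 - 7*c - 12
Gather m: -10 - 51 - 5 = -66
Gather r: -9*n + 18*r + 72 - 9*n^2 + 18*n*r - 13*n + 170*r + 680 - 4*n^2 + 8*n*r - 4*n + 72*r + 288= -13*n^2 - 26*n + r*(26*n + 260) + 1040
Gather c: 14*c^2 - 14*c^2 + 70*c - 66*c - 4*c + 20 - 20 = 0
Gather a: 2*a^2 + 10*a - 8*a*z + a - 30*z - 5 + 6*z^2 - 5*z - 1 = 2*a^2 + a*(11 - 8*z) + 6*z^2 - 35*z - 6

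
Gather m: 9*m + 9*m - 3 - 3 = 18*m - 6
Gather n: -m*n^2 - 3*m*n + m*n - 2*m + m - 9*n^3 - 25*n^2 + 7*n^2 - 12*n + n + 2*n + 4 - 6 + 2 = -m - 9*n^3 + n^2*(-m - 18) + n*(-2*m - 9)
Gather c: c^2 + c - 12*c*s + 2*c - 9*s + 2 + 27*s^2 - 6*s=c^2 + c*(3 - 12*s) + 27*s^2 - 15*s + 2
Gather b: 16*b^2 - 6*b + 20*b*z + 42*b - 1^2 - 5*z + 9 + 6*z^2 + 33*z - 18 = 16*b^2 + b*(20*z + 36) + 6*z^2 + 28*z - 10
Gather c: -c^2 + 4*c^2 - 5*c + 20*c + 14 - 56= 3*c^2 + 15*c - 42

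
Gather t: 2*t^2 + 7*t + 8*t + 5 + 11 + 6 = 2*t^2 + 15*t + 22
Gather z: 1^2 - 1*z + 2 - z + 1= 4 - 2*z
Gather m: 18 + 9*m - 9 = 9*m + 9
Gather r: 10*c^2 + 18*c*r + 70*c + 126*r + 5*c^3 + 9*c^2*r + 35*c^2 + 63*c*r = 5*c^3 + 45*c^2 + 70*c + r*(9*c^2 + 81*c + 126)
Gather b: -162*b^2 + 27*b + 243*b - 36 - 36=-162*b^2 + 270*b - 72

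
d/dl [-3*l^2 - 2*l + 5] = -6*l - 2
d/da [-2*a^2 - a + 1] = -4*a - 1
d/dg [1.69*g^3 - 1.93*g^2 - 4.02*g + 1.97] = 5.07*g^2 - 3.86*g - 4.02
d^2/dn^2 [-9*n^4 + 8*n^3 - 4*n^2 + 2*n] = -108*n^2 + 48*n - 8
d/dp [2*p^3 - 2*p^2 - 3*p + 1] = 6*p^2 - 4*p - 3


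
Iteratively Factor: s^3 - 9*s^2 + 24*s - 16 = (s - 1)*(s^2 - 8*s + 16) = (s - 4)*(s - 1)*(s - 4)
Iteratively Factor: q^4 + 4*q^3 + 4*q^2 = (q + 2)*(q^3 + 2*q^2) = q*(q + 2)*(q^2 + 2*q) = q*(q + 2)^2*(q)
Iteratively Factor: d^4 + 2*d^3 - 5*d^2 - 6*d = (d + 3)*(d^3 - d^2 - 2*d) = (d + 1)*(d + 3)*(d^2 - 2*d) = d*(d + 1)*(d + 3)*(d - 2)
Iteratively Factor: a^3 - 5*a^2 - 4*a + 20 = (a - 2)*(a^2 - 3*a - 10) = (a - 2)*(a + 2)*(a - 5)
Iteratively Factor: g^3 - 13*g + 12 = (g - 1)*(g^2 + g - 12) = (g - 3)*(g - 1)*(g + 4)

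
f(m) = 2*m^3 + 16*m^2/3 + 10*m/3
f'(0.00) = 3.33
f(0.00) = 0.00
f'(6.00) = 283.33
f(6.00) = 644.00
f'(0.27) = 6.65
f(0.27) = 1.33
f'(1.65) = 37.27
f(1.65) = 29.00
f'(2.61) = 72.05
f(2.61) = 80.59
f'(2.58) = 70.79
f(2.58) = 78.45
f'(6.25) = 304.38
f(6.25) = 717.45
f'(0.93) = 18.44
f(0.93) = 9.32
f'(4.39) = 165.79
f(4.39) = 286.63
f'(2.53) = 68.73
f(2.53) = 74.96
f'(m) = 6*m^2 + 32*m/3 + 10/3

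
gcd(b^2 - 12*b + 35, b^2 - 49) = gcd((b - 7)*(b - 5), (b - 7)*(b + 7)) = b - 7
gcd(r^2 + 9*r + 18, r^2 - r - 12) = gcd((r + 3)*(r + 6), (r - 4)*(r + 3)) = r + 3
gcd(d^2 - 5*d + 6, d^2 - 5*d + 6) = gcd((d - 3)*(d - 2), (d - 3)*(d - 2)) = d^2 - 5*d + 6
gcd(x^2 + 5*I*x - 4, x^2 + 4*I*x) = x + 4*I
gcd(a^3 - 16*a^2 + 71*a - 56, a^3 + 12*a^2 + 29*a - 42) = a - 1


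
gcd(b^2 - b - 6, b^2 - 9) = b - 3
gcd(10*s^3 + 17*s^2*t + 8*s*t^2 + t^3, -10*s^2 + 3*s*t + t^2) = 5*s + t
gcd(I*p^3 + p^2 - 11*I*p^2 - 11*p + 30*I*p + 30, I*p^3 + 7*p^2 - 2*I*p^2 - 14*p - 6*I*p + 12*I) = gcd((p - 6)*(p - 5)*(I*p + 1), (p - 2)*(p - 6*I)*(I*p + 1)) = p - I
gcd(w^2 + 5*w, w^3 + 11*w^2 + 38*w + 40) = w + 5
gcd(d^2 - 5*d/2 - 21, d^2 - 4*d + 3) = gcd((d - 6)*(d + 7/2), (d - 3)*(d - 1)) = 1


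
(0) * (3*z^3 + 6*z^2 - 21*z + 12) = 0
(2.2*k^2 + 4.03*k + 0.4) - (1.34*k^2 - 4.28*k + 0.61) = 0.86*k^2 + 8.31*k - 0.21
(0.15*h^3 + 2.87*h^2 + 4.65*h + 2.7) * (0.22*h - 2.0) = 0.033*h^4 + 0.3314*h^3 - 4.717*h^2 - 8.706*h - 5.4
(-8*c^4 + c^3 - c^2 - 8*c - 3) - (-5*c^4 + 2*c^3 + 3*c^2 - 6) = -3*c^4 - c^3 - 4*c^2 - 8*c + 3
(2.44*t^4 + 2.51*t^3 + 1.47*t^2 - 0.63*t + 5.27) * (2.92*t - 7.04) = 7.1248*t^5 - 9.8484*t^4 - 13.378*t^3 - 12.1884*t^2 + 19.8236*t - 37.1008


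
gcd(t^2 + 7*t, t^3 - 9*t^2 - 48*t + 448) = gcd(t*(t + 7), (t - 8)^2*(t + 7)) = t + 7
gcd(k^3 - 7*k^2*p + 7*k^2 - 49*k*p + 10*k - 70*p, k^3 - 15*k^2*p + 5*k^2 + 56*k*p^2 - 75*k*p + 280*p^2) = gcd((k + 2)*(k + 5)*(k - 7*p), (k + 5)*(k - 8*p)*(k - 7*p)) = -k^2 + 7*k*p - 5*k + 35*p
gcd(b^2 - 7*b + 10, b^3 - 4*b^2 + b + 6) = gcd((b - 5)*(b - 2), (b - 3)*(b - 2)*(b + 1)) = b - 2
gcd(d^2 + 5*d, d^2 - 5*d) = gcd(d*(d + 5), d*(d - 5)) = d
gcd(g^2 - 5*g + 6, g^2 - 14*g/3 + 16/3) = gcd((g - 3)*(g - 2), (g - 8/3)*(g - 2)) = g - 2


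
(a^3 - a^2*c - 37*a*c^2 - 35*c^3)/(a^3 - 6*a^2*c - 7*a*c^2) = (a + 5*c)/a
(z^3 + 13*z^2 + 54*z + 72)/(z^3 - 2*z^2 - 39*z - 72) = (z^2 + 10*z + 24)/(z^2 - 5*z - 24)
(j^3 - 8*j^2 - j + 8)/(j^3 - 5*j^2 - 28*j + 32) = (j + 1)/(j + 4)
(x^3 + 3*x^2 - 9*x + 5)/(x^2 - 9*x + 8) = (x^2 + 4*x - 5)/(x - 8)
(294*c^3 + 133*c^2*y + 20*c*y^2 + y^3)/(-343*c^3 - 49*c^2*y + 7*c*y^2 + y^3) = (6*c + y)/(-7*c + y)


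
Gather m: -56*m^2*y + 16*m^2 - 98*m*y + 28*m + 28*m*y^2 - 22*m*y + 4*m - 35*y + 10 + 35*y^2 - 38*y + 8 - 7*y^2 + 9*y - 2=m^2*(16 - 56*y) + m*(28*y^2 - 120*y + 32) + 28*y^2 - 64*y + 16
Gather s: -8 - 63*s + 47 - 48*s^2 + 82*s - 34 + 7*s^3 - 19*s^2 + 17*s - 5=7*s^3 - 67*s^2 + 36*s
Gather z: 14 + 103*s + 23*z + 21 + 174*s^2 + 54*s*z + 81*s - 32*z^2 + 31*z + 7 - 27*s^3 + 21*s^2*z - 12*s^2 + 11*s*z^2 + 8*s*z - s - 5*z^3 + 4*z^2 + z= -27*s^3 + 162*s^2 + 183*s - 5*z^3 + z^2*(11*s - 28) + z*(21*s^2 + 62*s + 55) + 42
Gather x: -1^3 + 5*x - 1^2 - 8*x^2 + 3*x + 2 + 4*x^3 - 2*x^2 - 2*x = 4*x^3 - 10*x^2 + 6*x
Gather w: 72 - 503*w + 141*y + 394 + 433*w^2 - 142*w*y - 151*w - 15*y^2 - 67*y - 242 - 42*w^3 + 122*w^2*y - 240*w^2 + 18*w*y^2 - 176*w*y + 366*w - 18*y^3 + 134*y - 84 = -42*w^3 + w^2*(122*y + 193) + w*(18*y^2 - 318*y - 288) - 18*y^3 - 15*y^2 + 208*y + 140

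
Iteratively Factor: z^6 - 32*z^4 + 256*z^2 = (z + 4)*(z^5 - 4*z^4 - 16*z^3 + 64*z^2) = (z - 4)*(z + 4)*(z^4 - 16*z^2) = (z - 4)*(z + 4)^2*(z^3 - 4*z^2) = z*(z - 4)*(z + 4)^2*(z^2 - 4*z) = z*(z - 4)^2*(z + 4)^2*(z)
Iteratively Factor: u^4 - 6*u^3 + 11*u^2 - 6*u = (u - 3)*(u^3 - 3*u^2 + 2*u) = (u - 3)*(u - 1)*(u^2 - 2*u) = u*(u - 3)*(u - 1)*(u - 2)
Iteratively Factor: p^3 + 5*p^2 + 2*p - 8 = (p + 4)*(p^2 + p - 2) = (p + 2)*(p + 4)*(p - 1)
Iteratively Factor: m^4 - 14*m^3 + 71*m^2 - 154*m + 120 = (m - 2)*(m^3 - 12*m^2 + 47*m - 60) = (m - 5)*(m - 2)*(m^2 - 7*m + 12) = (m - 5)*(m - 4)*(m - 2)*(m - 3)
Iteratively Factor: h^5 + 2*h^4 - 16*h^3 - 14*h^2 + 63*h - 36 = (h + 4)*(h^4 - 2*h^3 - 8*h^2 + 18*h - 9) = (h - 1)*(h + 4)*(h^3 - h^2 - 9*h + 9) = (h - 1)*(h + 3)*(h + 4)*(h^2 - 4*h + 3) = (h - 1)^2*(h + 3)*(h + 4)*(h - 3)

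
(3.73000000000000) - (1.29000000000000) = 2.44000000000000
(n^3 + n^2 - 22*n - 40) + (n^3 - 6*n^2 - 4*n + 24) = 2*n^3 - 5*n^2 - 26*n - 16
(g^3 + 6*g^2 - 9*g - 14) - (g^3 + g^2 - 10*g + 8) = 5*g^2 + g - 22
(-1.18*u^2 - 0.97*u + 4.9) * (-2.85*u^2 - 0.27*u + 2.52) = 3.363*u^4 + 3.0831*u^3 - 16.6767*u^2 - 3.7674*u + 12.348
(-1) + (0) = -1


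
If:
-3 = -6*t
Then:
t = 1/2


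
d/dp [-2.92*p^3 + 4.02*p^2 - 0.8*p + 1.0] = -8.76*p^2 + 8.04*p - 0.8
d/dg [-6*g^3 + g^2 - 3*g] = -18*g^2 + 2*g - 3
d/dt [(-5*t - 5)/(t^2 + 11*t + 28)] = 5*(t^2 + 2*t - 17)/(t^4 + 22*t^3 + 177*t^2 + 616*t + 784)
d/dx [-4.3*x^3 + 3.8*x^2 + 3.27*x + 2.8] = -12.9*x^2 + 7.6*x + 3.27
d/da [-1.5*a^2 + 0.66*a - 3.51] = 0.66 - 3.0*a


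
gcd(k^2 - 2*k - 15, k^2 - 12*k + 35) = k - 5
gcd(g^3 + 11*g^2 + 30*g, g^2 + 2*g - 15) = g + 5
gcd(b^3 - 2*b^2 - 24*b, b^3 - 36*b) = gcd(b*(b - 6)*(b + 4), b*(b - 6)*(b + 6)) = b^2 - 6*b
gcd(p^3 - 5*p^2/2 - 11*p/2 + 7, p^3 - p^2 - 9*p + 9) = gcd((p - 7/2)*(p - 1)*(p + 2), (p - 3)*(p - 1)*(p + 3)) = p - 1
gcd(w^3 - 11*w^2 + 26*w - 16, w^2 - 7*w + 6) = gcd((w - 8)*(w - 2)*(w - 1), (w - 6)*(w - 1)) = w - 1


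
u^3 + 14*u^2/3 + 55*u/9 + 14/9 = (u + 1/3)*(u + 2)*(u + 7/3)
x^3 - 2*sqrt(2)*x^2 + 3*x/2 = x*(x - 3*sqrt(2)/2)*(x - sqrt(2)/2)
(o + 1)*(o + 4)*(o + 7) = o^3 + 12*o^2 + 39*o + 28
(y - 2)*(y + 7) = y^2 + 5*y - 14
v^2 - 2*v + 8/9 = (v - 4/3)*(v - 2/3)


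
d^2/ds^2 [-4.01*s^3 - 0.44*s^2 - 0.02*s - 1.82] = -24.06*s - 0.88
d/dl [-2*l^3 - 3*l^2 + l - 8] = -6*l^2 - 6*l + 1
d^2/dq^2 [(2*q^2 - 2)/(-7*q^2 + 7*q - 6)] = 4*(-49*q^3 + 273*q^2 - 147*q - 29)/(343*q^6 - 1029*q^5 + 1911*q^4 - 2107*q^3 + 1638*q^2 - 756*q + 216)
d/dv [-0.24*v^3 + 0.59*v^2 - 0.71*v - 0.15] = -0.72*v^2 + 1.18*v - 0.71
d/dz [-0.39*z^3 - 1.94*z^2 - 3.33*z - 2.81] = -1.17*z^2 - 3.88*z - 3.33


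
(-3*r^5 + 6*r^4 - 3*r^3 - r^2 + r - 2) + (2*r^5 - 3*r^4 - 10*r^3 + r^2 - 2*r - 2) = -r^5 + 3*r^4 - 13*r^3 - r - 4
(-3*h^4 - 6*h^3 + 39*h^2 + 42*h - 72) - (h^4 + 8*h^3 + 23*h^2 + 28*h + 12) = -4*h^4 - 14*h^3 + 16*h^2 + 14*h - 84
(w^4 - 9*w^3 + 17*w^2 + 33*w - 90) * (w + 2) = w^5 - 7*w^4 - w^3 + 67*w^2 - 24*w - 180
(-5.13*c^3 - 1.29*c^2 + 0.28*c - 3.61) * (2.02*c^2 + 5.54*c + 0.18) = -10.3626*c^5 - 31.026*c^4 - 7.5044*c^3 - 5.9732*c^2 - 19.949*c - 0.6498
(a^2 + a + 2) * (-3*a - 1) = -3*a^3 - 4*a^2 - 7*a - 2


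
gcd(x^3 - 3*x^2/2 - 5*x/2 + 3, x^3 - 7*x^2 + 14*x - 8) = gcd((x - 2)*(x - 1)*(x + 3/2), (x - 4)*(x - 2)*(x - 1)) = x^2 - 3*x + 2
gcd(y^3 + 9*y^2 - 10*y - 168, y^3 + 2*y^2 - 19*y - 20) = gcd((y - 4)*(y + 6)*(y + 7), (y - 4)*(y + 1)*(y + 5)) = y - 4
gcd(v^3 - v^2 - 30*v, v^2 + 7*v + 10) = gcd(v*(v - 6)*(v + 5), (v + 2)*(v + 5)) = v + 5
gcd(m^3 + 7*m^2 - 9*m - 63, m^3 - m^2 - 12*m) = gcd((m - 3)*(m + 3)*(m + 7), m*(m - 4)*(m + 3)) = m + 3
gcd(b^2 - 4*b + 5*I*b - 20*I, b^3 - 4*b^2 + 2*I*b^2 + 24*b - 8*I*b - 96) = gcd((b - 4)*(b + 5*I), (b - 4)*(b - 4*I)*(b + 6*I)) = b - 4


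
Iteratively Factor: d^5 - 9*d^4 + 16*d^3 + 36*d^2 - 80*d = (d + 2)*(d^4 - 11*d^3 + 38*d^2 - 40*d) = d*(d + 2)*(d^3 - 11*d^2 + 38*d - 40) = d*(d - 5)*(d + 2)*(d^2 - 6*d + 8) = d*(d - 5)*(d - 2)*(d + 2)*(d - 4)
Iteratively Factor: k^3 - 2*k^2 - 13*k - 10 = (k + 2)*(k^2 - 4*k - 5) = (k - 5)*(k + 2)*(k + 1)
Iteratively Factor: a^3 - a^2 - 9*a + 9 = (a + 3)*(a^2 - 4*a + 3) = (a - 3)*(a + 3)*(a - 1)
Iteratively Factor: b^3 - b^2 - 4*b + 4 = (b - 1)*(b^2 - 4) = (b - 2)*(b - 1)*(b + 2)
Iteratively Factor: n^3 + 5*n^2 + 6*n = (n + 3)*(n^2 + 2*n) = n*(n + 3)*(n + 2)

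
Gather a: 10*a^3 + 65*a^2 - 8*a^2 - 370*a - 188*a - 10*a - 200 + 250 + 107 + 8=10*a^3 + 57*a^2 - 568*a + 165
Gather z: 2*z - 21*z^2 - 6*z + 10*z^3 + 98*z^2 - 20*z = 10*z^3 + 77*z^2 - 24*z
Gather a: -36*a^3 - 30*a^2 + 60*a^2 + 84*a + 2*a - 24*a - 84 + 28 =-36*a^3 + 30*a^2 + 62*a - 56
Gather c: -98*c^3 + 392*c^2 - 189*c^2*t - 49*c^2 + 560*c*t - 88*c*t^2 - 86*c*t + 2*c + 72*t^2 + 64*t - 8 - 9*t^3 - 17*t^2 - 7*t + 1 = -98*c^3 + c^2*(343 - 189*t) + c*(-88*t^2 + 474*t + 2) - 9*t^3 + 55*t^2 + 57*t - 7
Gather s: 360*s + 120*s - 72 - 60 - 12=480*s - 144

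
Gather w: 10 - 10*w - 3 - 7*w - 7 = -17*w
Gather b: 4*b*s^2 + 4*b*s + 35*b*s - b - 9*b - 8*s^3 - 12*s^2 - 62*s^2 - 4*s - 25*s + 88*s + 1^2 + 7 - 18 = b*(4*s^2 + 39*s - 10) - 8*s^3 - 74*s^2 + 59*s - 10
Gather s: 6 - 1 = 5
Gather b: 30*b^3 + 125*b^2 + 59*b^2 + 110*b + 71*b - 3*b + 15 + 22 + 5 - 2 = 30*b^3 + 184*b^2 + 178*b + 40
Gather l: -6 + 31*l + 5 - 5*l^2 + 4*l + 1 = -5*l^2 + 35*l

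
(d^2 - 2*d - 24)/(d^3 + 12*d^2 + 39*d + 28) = (d - 6)/(d^2 + 8*d + 7)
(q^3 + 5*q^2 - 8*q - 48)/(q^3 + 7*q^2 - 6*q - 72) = (q + 4)/(q + 6)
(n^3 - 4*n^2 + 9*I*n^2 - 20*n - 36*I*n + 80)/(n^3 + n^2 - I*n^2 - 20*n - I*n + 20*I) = (n^2 + 9*I*n - 20)/(n^2 + n*(5 - I) - 5*I)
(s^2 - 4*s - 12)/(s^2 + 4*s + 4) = (s - 6)/(s + 2)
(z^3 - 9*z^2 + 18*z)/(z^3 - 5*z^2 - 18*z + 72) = z/(z + 4)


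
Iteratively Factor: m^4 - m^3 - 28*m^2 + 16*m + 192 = (m + 3)*(m^3 - 4*m^2 - 16*m + 64) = (m + 3)*(m + 4)*(m^2 - 8*m + 16) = (m - 4)*(m + 3)*(m + 4)*(m - 4)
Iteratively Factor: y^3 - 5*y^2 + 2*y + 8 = (y + 1)*(y^2 - 6*y + 8) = (y - 4)*(y + 1)*(y - 2)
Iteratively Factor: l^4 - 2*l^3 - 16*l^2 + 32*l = (l - 4)*(l^3 + 2*l^2 - 8*l) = (l - 4)*(l + 4)*(l^2 - 2*l) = l*(l - 4)*(l + 4)*(l - 2)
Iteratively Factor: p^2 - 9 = (p + 3)*(p - 3)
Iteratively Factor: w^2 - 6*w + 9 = (w - 3)*(w - 3)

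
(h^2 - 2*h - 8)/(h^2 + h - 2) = (h - 4)/(h - 1)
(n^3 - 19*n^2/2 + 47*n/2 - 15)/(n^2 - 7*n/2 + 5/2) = n - 6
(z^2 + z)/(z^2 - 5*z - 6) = z/(z - 6)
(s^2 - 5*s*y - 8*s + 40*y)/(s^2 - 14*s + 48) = (s - 5*y)/(s - 6)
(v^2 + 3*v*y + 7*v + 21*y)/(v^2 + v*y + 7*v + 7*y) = (v + 3*y)/(v + y)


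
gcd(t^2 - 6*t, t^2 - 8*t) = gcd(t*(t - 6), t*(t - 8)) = t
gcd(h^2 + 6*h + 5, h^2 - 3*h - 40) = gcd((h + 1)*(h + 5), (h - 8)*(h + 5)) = h + 5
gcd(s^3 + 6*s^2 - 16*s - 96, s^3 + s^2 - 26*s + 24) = s^2 + 2*s - 24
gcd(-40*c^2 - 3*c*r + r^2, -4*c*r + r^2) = 1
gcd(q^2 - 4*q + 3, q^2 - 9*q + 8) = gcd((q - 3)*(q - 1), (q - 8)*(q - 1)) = q - 1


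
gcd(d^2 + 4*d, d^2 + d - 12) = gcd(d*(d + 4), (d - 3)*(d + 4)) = d + 4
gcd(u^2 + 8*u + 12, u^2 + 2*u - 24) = u + 6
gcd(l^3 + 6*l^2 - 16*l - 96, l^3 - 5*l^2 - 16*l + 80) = l^2 - 16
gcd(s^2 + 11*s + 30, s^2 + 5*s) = s + 5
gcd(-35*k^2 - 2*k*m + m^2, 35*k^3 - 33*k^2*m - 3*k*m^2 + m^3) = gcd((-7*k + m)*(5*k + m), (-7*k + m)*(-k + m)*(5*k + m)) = 35*k^2 + 2*k*m - m^2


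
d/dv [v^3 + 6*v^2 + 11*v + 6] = 3*v^2 + 12*v + 11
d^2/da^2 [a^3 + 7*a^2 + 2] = 6*a + 14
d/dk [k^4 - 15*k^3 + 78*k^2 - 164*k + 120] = 4*k^3 - 45*k^2 + 156*k - 164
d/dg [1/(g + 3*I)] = -1/(g + 3*I)^2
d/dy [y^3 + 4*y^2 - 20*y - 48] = 3*y^2 + 8*y - 20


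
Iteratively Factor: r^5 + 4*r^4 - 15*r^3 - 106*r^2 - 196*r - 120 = (r + 2)*(r^4 + 2*r^3 - 19*r^2 - 68*r - 60) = (r + 2)^2*(r^3 - 19*r - 30) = (r + 2)^3*(r^2 - 2*r - 15) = (r - 5)*(r + 2)^3*(r + 3)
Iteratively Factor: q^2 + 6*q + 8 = (q + 4)*(q + 2)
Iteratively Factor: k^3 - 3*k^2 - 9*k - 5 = (k + 1)*(k^2 - 4*k - 5) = (k + 1)^2*(k - 5)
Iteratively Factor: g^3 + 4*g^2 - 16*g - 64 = (g + 4)*(g^2 - 16) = (g + 4)^2*(g - 4)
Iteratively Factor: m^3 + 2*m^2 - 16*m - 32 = (m - 4)*(m^2 + 6*m + 8) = (m - 4)*(m + 2)*(m + 4)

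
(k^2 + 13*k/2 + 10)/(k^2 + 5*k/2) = (k + 4)/k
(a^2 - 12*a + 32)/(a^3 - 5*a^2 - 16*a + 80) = (a - 8)/(a^2 - a - 20)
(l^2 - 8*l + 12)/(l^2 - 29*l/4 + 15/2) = 4*(l - 2)/(4*l - 5)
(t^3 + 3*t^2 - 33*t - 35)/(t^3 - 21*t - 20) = (t + 7)/(t + 4)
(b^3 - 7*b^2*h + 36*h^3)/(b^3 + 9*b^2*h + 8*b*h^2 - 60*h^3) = (b^3 - 7*b^2*h + 36*h^3)/(b^3 + 9*b^2*h + 8*b*h^2 - 60*h^3)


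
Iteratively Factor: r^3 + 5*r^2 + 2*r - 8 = (r + 2)*(r^2 + 3*r - 4) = (r - 1)*(r + 2)*(r + 4)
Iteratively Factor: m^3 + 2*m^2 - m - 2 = (m + 2)*(m^2 - 1) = (m + 1)*(m + 2)*(m - 1)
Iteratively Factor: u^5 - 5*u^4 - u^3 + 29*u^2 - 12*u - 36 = (u - 3)*(u^4 - 2*u^3 - 7*u^2 + 8*u + 12) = (u - 3)*(u + 2)*(u^3 - 4*u^2 + u + 6) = (u - 3)*(u + 1)*(u + 2)*(u^2 - 5*u + 6) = (u - 3)*(u - 2)*(u + 1)*(u + 2)*(u - 3)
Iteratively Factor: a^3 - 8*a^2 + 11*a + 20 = (a - 4)*(a^2 - 4*a - 5) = (a - 5)*(a - 4)*(a + 1)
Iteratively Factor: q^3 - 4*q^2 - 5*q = (q + 1)*(q^2 - 5*q) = (q - 5)*(q + 1)*(q)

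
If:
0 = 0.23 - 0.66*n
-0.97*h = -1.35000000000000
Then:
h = 1.39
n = 0.35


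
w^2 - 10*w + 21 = (w - 7)*(w - 3)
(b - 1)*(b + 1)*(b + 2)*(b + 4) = b^4 + 6*b^3 + 7*b^2 - 6*b - 8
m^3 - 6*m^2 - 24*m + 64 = (m - 8)*(m - 2)*(m + 4)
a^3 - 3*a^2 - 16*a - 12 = (a - 6)*(a + 1)*(a + 2)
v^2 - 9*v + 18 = (v - 6)*(v - 3)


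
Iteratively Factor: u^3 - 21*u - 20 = (u - 5)*(u^2 + 5*u + 4) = (u - 5)*(u + 1)*(u + 4)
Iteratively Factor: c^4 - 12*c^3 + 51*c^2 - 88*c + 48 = (c - 3)*(c^3 - 9*c^2 + 24*c - 16) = (c - 4)*(c - 3)*(c^2 - 5*c + 4) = (c - 4)*(c - 3)*(c - 1)*(c - 4)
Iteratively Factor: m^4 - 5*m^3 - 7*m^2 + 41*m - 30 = (m - 1)*(m^3 - 4*m^2 - 11*m + 30) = (m - 5)*(m - 1)*(m^2 + m - 6) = (m - 5)*(m - 1)*(m + 3)*(m - 2)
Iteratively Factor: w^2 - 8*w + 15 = (w - 5)*(w - 3)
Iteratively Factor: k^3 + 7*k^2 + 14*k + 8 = (k + 4)*(k^2 + 3*k + 2) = (k + 1)*(k + 4)*(k + 2)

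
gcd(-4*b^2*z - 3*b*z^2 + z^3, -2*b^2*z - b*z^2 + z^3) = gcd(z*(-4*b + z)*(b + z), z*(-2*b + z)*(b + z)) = b*z + z^2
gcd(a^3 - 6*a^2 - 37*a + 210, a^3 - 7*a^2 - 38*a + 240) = a^2 + a - 30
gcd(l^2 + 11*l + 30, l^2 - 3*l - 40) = l + 5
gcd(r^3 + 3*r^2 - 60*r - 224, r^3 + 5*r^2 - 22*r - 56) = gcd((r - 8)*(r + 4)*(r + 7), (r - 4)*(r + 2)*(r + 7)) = r + 7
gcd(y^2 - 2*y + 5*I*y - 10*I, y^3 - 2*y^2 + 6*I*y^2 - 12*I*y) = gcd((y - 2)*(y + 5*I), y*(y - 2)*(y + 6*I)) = y - 2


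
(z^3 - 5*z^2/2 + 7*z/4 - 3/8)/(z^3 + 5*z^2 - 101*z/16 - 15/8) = 2*(8*z^3 - 20*z^2 + 14*z - 3)/(16*z^3 + 80*z^2 - 101*z - 30)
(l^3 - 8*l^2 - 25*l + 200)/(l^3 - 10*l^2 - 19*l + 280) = (l - 5)/(l - 7)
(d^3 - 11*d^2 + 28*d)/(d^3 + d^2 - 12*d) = (d^2 - 11*d + 28)/(d^2 + d - 12)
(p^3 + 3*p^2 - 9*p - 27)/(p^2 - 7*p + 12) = (p^2 + 6*p + 9)/(p - 4)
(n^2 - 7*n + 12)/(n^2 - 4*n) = (n - 3)/n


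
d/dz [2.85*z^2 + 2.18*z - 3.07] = 5.7*z + 2.18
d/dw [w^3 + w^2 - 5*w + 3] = 3*w^2 + 2*w - 5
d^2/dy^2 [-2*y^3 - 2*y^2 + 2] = -12*y - 4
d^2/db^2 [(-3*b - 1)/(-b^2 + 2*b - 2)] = 2*((5 - 9*b)*(b^2 - 2*b + 2) + 4*(b - 1)^2*(3*b + 1))/(b^2 - 2*b + 2)^3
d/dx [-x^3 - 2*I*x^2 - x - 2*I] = -3*x^2 - 4*I*x - 1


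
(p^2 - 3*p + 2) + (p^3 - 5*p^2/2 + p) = p^3 - 3*p^2/2 - 2*p + 2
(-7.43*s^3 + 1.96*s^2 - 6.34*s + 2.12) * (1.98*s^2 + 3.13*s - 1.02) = -14.7114*s^5 - 19.3751*s^4 + 1.1602*s^3 - 17.6458*s^2 + 13.1024*s - 2.1624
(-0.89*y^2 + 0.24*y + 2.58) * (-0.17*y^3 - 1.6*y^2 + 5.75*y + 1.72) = 0.1513*y^5 + 1.3832*y^4 - 5.9401*y^3 - 4.2788*y^2 + 15.2478*y + 4.4376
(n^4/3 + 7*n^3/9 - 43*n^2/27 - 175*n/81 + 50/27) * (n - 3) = n^5/3 - 2*n^4/9 - 106*n^3/27 + 212*n^2/81 + 25*n/3 - 50/9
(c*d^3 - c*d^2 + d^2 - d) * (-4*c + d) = -4*c^2*d^3 + 4*c^2*d^2 + c*d^4 - c*d^3 - 4*c*d^2 + 4*c*d + d^3 - d^2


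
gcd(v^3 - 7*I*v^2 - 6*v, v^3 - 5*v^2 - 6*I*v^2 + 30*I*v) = v^2 - 6*I*v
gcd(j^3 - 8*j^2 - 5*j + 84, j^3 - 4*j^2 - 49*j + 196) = j^2 - 11*j + 28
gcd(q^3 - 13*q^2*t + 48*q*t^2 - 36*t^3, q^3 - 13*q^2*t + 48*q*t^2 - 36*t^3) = q^3 - 13*q^2*t + 48*q*t^2 - 36*t^3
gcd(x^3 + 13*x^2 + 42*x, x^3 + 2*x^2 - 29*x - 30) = x + 6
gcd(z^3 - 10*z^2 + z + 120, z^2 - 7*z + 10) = z - 5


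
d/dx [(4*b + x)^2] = 8*b + 2*x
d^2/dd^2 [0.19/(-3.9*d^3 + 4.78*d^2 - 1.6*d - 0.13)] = ((4.446*d - 1.8164)*(3.9*d^3 - 4.78*d^2 + 1.6*d + 0.13) - 0.19*(11.7*d^2 - 9.56*d + 1.6)*(23.4*d^2 - 19.12*d + 3.2))/(3.9*d^3 - 4.78*d^2 + 1.6*d + 0.13)^3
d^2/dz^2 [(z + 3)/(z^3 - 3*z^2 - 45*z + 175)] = 6*(z^3 + 13*z^2 + 99*z + 207)/(z^7 + z^6 - 123*z^5 + 53*z^4 + 5315*z^3 - 8925*z^2 - 79625*z + 214375)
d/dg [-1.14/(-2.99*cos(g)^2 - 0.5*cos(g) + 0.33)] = (6.8172*cos(g) + 0.57)*sin(g)/(2.99*cos(g)^2 + 0.5*cos(g) - 0.33)^2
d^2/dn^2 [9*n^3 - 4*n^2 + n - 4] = 54*n - 8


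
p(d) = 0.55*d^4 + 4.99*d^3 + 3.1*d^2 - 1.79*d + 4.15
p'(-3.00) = 54.94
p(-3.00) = -52.76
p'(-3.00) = 54.94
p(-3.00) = -52.76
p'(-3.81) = 70.22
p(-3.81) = -104.11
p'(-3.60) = 67.26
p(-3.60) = -89.66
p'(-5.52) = 50.10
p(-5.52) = -220.17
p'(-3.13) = 58.00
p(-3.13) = -60.10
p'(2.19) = 106.69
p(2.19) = 80.16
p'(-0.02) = -1.91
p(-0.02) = 4.19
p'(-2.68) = 46.77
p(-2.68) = -36.47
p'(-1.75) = 21.42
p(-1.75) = -4.81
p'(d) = 2.2*d^3 + 14.97*d^2 + 6.2*d - 1.79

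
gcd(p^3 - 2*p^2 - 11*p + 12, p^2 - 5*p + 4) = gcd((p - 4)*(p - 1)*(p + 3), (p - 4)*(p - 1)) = p^2 - 5*p + 4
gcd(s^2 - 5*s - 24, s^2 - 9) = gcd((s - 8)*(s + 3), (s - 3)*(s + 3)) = s + 3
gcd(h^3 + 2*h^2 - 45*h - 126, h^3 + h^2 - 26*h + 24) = h + 6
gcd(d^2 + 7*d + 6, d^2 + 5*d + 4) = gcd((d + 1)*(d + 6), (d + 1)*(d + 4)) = d + 1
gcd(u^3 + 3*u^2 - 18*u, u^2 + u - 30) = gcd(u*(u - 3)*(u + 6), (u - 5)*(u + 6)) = u + 6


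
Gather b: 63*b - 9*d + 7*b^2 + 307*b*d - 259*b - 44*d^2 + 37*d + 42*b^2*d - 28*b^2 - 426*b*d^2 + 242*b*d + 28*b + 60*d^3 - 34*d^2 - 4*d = b^2*(42*d - 21) + b*(-426*d^2 + 549*d - 168) + 60*d^3 - 78*d^2 + 24*d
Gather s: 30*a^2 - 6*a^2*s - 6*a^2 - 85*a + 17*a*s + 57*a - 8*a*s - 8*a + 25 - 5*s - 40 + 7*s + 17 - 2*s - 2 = 24*a^2 - 36*a + s*(-6*a^2 + 9*a)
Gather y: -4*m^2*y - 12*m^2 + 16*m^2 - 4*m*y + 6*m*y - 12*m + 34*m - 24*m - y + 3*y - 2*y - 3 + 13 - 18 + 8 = 4*m^2 - 2*m + y*(-4*m^2 + 2*m)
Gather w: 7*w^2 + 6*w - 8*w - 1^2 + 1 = 7*w^2 - 2*w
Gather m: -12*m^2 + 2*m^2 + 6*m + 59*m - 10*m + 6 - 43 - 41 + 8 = -10*m^2 + 55*m - 70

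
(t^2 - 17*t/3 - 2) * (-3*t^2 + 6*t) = -3*t^4 + 23*t^3 - 28*t^2 - 12*t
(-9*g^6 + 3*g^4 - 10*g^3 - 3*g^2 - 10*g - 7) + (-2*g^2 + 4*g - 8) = -9*g^6 + 3*g^4 - 10*g^3 - 5*g^2 - 6*g - 15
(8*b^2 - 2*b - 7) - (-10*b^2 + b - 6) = 18*b^2 - 3*b - 1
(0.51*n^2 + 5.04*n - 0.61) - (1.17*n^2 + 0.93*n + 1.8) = -0.66*n^2 + 4.11*n - 2.41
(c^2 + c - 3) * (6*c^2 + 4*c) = 6*c^4 + 10*c^3 - 14*c^2 - 12*c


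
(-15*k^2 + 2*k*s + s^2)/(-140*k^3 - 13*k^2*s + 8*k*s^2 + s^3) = (-3*k + s)/(-28*k^2 + 3*k*s + s^2)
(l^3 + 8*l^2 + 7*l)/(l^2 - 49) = l*(l + 1)/(l - 7)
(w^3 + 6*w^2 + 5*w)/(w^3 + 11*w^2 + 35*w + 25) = w/(w + 5)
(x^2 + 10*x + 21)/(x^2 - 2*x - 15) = (x + 7)/(x - 5)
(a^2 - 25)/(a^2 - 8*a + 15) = (a + 5)/(a - 3)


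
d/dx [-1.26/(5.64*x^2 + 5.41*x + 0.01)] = (14.2128*x + 6.8166)/(5.64*x^2 + 5.41*x + 0.01)^2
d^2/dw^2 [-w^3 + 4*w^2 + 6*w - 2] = 8 - 6*w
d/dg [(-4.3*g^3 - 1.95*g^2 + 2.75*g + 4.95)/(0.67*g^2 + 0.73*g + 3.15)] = (-2.881*g^4 - 6.278*g^3 - 43.901*g^2 - 18.918*g + 5.049)/(0.4489*g^4 + 0.9782*g^3 + 4.7539*g^2 + 4.599*g + 9.9225)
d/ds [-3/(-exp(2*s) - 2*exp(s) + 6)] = -6*(exp(s) + 1)*exp(s)/(exp(2*s) + 2*exp(s) - 6)^2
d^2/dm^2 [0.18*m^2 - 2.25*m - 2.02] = 0.360000000000000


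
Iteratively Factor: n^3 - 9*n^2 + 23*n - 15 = (n - 1)*(n^2 - 8*n + 15) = (n - 5)*(n - 1)*(n - 3)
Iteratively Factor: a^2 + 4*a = (a)*(a + 4)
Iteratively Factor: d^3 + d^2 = (d)*(d^2 + d) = d^2*(d + 1)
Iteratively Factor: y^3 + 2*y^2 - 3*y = (y)*(y^2 + 2*y - 3) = y*(y - 1)*(y + 3)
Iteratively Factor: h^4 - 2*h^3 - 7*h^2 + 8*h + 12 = (h - 3)*(h^3 + h^2 - 4*h - 4) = (h - 3)*(h + 1)*(h^2 - 4) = (h - 3)*(h - 2)*(h + 1)*(h + 2)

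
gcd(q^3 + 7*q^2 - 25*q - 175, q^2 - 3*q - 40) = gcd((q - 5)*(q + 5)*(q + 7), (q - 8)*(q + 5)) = q + 5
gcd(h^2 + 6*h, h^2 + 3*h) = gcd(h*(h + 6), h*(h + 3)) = h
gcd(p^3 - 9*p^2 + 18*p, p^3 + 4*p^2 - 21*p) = p^2 - 3*p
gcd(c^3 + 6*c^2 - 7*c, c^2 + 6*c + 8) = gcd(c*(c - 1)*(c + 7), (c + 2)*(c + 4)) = 1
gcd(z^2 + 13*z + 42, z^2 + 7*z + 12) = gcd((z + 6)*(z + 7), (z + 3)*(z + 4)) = 1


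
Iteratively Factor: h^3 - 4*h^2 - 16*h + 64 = (h + 4)*(h^2 - 8*h + 16) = (h - 4)*(h + 4)*(h - 4)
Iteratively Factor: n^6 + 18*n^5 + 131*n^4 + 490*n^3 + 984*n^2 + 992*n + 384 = (n + 4)*(n^5 + 14*n^4 + 75*n^3 + 190*n^2 + 224*n + 96) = (n + 4)^2*(n^4 + 10*n^3 + 35*n^2 + 50*n + 24) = (n + 2)*(n + 4)^2*(n^3 + 8*n^2 + 19*n + 12) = (n + 1)*(n + 2)*(n + 4)^2*(n^2 + 7*n + 12) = (n + 1)*(n + 2)*(n + 3)*(n + 4)^2*(n + 4)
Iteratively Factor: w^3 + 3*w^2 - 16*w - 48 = (w - 4)*(w^2 + 7*w + 12) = (w - 4)*(w + 3)*(w + 4)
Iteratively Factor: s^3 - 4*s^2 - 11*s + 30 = (s - 5)*(s^2 + s - 6) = (s - 5)*(s - 2)*(s + 3)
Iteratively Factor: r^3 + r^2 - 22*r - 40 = (r - 5)*(r^2 + 6*r + 8) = (r - 5)*(r + 2)*(r + 4)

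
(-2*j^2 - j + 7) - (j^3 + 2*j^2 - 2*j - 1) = -j^3 - 4*j^2 + j + 8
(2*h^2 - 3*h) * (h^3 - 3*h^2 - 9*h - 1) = 2*h^5 - 9*h^4 - 9*h^3 + 25*h^2 + 3*h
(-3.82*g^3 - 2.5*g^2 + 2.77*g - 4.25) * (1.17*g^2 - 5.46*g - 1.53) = -4.4694*g^5 + 17.9322*g^4 + 22.7355*g^3 - 16.2717*g^2 + 18.9669*g + 6.5025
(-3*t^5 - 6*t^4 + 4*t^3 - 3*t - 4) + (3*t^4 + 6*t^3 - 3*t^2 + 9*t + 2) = -3*t^5 - 3*t^4 + 10*t^3 - 3*t^2 + 6*t - 2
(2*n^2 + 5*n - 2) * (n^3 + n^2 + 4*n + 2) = 2*n^5 + 7*n^4 + 11*n^3 + 22*n^2 + 2*n - 4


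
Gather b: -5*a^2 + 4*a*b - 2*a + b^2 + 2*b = -5*a^2 - 2*a + b^2 + b*(4*a + 2)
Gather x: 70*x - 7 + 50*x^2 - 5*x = 50*x^2 + 65*x - 7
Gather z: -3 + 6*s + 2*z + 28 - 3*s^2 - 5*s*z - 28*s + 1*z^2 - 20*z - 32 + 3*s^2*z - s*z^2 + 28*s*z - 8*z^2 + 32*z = -3*s^2 - 22*s + z^2*(-s - 7) + z*(3*s^2 + 23*s + 14) - 7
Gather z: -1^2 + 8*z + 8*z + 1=16*z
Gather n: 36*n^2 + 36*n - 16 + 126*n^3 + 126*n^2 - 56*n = 126*n^3 + 162*n^2 - 20*n - 16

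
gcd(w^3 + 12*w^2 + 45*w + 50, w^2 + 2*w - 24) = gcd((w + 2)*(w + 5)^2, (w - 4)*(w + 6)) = 1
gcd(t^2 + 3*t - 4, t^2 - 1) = t - 1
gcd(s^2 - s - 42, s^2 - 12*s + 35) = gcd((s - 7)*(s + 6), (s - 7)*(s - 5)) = s - 7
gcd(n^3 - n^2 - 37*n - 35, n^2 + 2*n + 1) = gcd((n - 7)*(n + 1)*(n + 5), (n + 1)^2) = n + 1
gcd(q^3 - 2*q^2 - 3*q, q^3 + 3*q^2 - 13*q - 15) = q^2 - 2*q - 3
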